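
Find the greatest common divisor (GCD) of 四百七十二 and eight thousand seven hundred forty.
Convert 四百七十二 (Chinese numeral) → 4×100 + 7×10 + 2 = 472 (decimal)
Convert eight thousand seven hundred forty (English words) → 8×1000 + 7×100 + 40 = 8740 (decimal)
Compute gcd(472, 8740) = 4
4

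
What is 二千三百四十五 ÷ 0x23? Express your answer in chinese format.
Convert 二千三百四十五 (Chinese numeral) → 2×1000 + 3×100 + 4×10 + 5 = 2345 (decimal)
Convert 0x23 (hexadecimal) → 2×16 + 3 = 35 (decimal)
Compute 2345 ÷ 35 = 67
Convert 67 (decimal) → 67 = 6×10 + 7 → 六十七 (Chinese numeral)
六十七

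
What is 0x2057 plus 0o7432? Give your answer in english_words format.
Convert 0x2057 (hexadecimal) → 2×4096 + 5×16 + 7 = 8279 (decimal)
Convert 0o7432 (octal) → 7×512 + 4×64 + 3×8 + 2 = 3866 (decimal)
Compute 8279 + 3866 = 12145
Convert 12145 (decimal) → 12145 = 12×1000 + 1×100 + 45 → twelve thousand one hundred forty-five (English words)
twelve thousand one hundred forty-five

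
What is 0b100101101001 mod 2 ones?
Convert 0b100101101001 (binary) → 2048 + 256 + 64 + 32 + 8 + 1 = 2409 (decimal)
Convert 2 ones (place-value notation) → 2 (decimal)
Compute 2409 mod 2 = 1
1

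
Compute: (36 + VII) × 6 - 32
Convert VII (Roman numeral) → 5 + 1 + 1 = 7 (decimal)
Expression in decimal: (36 + 7) × 6 - 32
Parentheses first: 36 + 7 = 43
Multiply: 43 × 6 = 258
Subtract: 258 - 32 = 226
226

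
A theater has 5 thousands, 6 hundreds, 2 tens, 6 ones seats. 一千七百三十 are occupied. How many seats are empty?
Convert 5 thousands, 6 hundreds, 2 tens, 6 ones (place-value notation) → 5×1000 + 6×100 + 2×10 + 6 = 5626 (decimal)
Convert 一千七百三十 (Chinese numeral) → 1×1000 + 7×100 + 3×10 = 1730 (decimal)
Compute 5626 - 1730 = 3896
3896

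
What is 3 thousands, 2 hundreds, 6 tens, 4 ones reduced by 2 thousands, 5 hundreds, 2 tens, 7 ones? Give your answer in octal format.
Convert 3 thousands, 2 hundreds, 6 tens, 4 ones (place-value notation) → 3×1000 + 2×100 + 6×10 + 4 = 3264 (decimal)
Convert 2 thousands, 5 hundreds, 2 tens, 7 ones (place-value notation) → 2×1000 + 5×100 + 2×10 + 7 = 2527 (decimal)
Compute 3264 - 2527 = 737
Convert 737 (decimal) → 737 = 1×512 + 3×64 + 4×8 + 1 → 0o1341 (octal)
0o1341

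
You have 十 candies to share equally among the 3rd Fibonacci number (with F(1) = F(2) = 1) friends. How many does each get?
Convert 十 (Chinese numeral) → 1×10 = 10 (decimal)
Convert the 3rd Fibonacci number (with F(1) = F(2) = 1) (Fibonacci index) → 1, 1, 2 → 2 (decimal)
Compute 10 ÷ 2 = 5
5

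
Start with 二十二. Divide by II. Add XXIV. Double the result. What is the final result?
Convert 二十二 (Chinese numeral) → 2×10 + 2 = 22 (decimal)
Start: 22
Convert II (Roman numeral) → 1 + 1 = 2 (decimal)
22 ÷ 2 = 11
Convert XXIV (Roman numeral) → 10 + 10 + 4 = 24 (decimal)
11 + 24 = 35
35 × 2 = 70
70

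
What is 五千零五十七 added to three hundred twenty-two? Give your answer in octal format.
Convert 五千零五十七 (Chinese numeral) → 5×1000 + 5×10 + 7 = 5057 (decimal)
Convert three hundred twenty-two (English words) → 3×100 + 22 = 322 (decimal)
Compute 5057 + 322 = 5379
Convert 5379 (decimal) → 5379 = 1×4096 + 2×512 + 4×64 + 3 → 0o12403 (octal)
0o12403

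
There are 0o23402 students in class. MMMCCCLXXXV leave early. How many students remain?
Convert 0o23402 (octal) → 2×4096 + 3×512 + 4×64 + 2 = 9986 (decimal)
Convert MMMCCCLXXXV (Roman numeral) → 1000 + 1000 + 1000 + 100 + 100 + 100 + 50 + 10 + 10 + 10 + 5 = 3385 (decimal)
Compute 9986 - 3385 = 6601
6601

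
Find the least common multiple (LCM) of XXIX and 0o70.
Convert XXIX (Roman numeral) → 10 + 10 + 9 = 29 (decimal)
Convert 0o70 (octal) → 7×8 = 56 (decimal)
Compute lcm(29, 56) = 1624
1624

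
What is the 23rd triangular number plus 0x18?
The 23rd triangular number = 23×24/2 = 276
Convert 0x18 (hexadecimal) → 1×16 + 8 = 24 (decimal)
Compute 276 + 24 = 300
300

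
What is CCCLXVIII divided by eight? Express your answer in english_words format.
Convert CCCLXVIII (Roman numeral) → 100 + 100 + 100 + 50 + 10 + 5 + 1 + 1 + 1 = 368 (decimal)
Convert eight (English words) → 8 (decimal)
Compute 368 ÷ 8 = 46
Convert 46 (decimal) → forty-six (English words)
forty-six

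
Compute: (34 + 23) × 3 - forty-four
Convert forty-four (English words) → 44 (decimal)
Expression in decimal: (34 + 23) × 3 - 44
Parentheses first: 34 + 23 = 57
Multiply: 57 × 3 = 171
Subtract: 171 - 44 = 127
127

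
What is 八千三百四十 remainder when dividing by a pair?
Convert 八千三百四十 (Chinese numeral) → 8×1000 + 3×100 + 4×10 = 8340 (decimal)
Convert a pair (colloquial) → 2 (decimal)
Compute 8340 mod 2 = 0
0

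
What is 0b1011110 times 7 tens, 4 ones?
Convert 0b1011110 (binary) → 64 + 16 + 8 + 4 + 2 = 94 (decimal)
Convert 7 tens, 4 ones (place-value notation) → 7×10 + 4 = 74 (decimal)
Compute 94 × 74 = 6956
6956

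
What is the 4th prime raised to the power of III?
Convert the 4th prime (prime index) → 7 (decimal)
Convert III (Roman numeral) → 1 + 1 + 1 = 3 (decimal)
Compute 7 ^ 3 = 343
343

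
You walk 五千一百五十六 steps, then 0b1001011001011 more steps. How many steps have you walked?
Convert 五千一百五十六 (Chinese numeral) → 5×1000 + 1×100 + 5×10 + 6 = 5156 (decimal)
Convert 0b1001011001011 (binary) → 4096 + 512 + 128 + 64 + 8 + 2 + 1 = 4811 (decimal)
Compute 5156 + 4811 = 9967
9967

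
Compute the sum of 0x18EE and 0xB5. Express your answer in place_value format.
Convert 0x18EE (hexadecimal) → 1×4096 + 8×256 + 14×16 + 14 = 6382 (decimal)
Convert 0xB5 (hexadecimal) → 11×16 + 5 = 181 (decimal)
Compute 6382 + 181 = 6563
Convert 6563 (decimal) → 6563 = 6×1000 + 5×100 + 6×10 + 3 → 6 thousands, 5 hundreds, 6 tens, 3 ones (place-value notation)
6 thousands, 5 hundreds, 6 tens, 3 ones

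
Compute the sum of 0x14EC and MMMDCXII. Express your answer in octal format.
Convert 0x14EC (hexadecimal) → 1×4096 + 4×256 + 14×16 + 12 = 5356 (decimal)
Convert MMMDCXII (Roman numeral) → 1000 + 1000 + 1000 + 500 + 100 + 10 + 1 + 1 = 3612 (decimal)
Compute 5356 + 3612 = 8968
Convert 8968 (decimal) → 8968 = 2×4096 + 1×512 + 4×64 + 1×8 → 0o21410 (octal)
0o21410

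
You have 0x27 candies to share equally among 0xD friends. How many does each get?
Convert 0x27 (hexadecimal) → 2×16 + 7 = 39 (decimal)
Convert 0xD (hexadecimal) → 13 (decimal)
Compute 39 ÷ 13 = 3
3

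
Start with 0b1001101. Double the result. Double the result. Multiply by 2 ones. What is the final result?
Convert 0b1001101 (binary) → 64 + 8 + 4 + 1 = 77 (decimal)
Start: 77
77 × 2 = 154
154 × 2 = 308
Convert 2 ones (place-value notation) → 2 (decimal)
308 × 2 = 616
616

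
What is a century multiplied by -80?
Convert a century (colloquial) → 100 (decimal)
Compute 100 × -80 = -8000
-8000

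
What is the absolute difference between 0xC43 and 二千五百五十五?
Convert 0xC43 (hexadecimal) → 12×256 + 4×16 + 3 = 3139 (decimal)
Convert 二千五百五十五 (Chinese numeral) → 2×1000 + 5×100 + 5×10 + 5 = 2555 (decimal)
Compute |3139 - 2555| = 584
584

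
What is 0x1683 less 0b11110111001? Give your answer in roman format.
Convert 0x1683 (hexadecimal) → 1×4096 + 6×256 + 8×16 + 3 = 5763 (decimal)
Convert 0b11110111001 (binary) → 1024 + 512 + 256 + 128 + 32 + 16 + 8 + 1 = 1977 (decimal)
Compute 5763 - 1977 = 3786
Convert 3786 (decimal) → 3786 = 1000 + 1000 + 1000 + 500 + 100 + 100 + 50 + 10 + 10 + 10 + 5 + 1 → MMMDCCLXXXVI (Roman numeral)
MMMDCCLXXXVI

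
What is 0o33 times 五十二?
Convert 0o33 (octal) → 3×8 + 3 = 27 (decimal)
Convert 五十二 (Chinese numeral) → 5×10 + 2 = 52 (decimal)
Compute 27 × 52 = 1404
1404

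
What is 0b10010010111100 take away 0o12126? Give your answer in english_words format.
Convert 0b10010010111100 (binary) → 8192 + 1024 + 128 + 32 + 16 + 8 + 4 = 9404 (decimal)
Convert 0o12126 (octal) → 1×4096 + 2×512 + 1×64 + 2×8 + 6 = 5206 (decimal)
Compute 9404 - 5206 = 4198
Convert 4198 (decimal) → 4198 = 4×1000 + 1×100 + 98 → four thousand one hundred ninety-eight (English words)
four thousand one hundred ninety-eight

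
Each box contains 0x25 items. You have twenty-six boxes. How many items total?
Convert 0x25 (hexadecimal) → 2×16 + 5 = 37 (decimal)
Convert twenty-six (English words) → 26 (decimal)
Compute 37 × 26 = 962
962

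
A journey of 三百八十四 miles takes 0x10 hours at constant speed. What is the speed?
Convert 三百八十四 (Chinese numeral) → 3×100 + 8×10 + 4 = 384 (decimal)
Convert 0x10 (hexadecimal) → 1×16 = 16 (decimal)
Compute 384 ÷ 16 = 24
24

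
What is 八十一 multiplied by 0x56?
Convert 八十一 (Chinese numeral) → 8×10 + 1 = 81 (decimal)
Convert 0x56 (hexadecimal) → 5×16 + 6 = 86 (decimal)
Compute 81 × 86 = 6966
6966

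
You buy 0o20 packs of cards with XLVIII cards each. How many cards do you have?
Convert XLVIII (Roman numeral) → 40 + 5 + 1 + 1 + 1 = 48 (decimal)
Convert 0o20 (octal) → 2×8 = 16 (decimal)
Compute 48 × 16 = 768
768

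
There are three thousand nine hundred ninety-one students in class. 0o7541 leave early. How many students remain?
Convert three thousand nine hundred ninety-one (English words) → 3×1000 + 9×100 + 91 = 3991 (decimal)
Convert 0o7541 (octal) → 7×512 + 5×64 + 4×8 + 1 = 3937 (decimal)
Compute 3991 - 3937 = 54
54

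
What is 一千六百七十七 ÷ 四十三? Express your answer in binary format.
Convert 一千六百七十七 (Chinese numeral) → 1×1000 + 6×100 + 7×10 + 7 = 1677 (decimal)
Convert 四十三 (Chinese numeral) → 4×10 + 3 = 43 (decimal)
Compute 1677 ÷ 43 = 39
Convert 39 (decimal) → 39 = 32 + 4 + 2 + 1 → 0b100111 (binary)
0b100111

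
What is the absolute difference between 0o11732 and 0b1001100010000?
Convert 0o11732 (octal) → 1×4096 + 1×512 + 7×64 + 3×8 + 2 = 5082 (decimal)
Convert 0b1001100010000 (binary) → 4096 + 512 + 256 + 16 = 4880 (decimal)
Compute |5082 - 4880| = 202
202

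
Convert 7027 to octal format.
Convert 7027 (decimal) → 7027 = 1×4096 + 5×512 + 5×64 + 6×8 + 3 → 0o15563 (octal)
0o15563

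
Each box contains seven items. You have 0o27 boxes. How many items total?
Convert seven (English words) → 7 (decimal)
Convert 0o27 (octal) → 2×8 + 7 = 23 (decimal)
Compute 7 × 23 = 161
161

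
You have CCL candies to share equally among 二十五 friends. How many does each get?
Convert CCL (Roman numeral) → 100 + 100 + 50 = 250 (decimal)
Convert 二十五 (Chinese numeral) → 2×10 + 5 = 25 (decimal)
Compute 250 ÷ 25 = 10
10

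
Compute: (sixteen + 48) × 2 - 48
Convert sixteen (English words) → 16 (decimal)
Expression in decimal: (16 + 48) × 2 - 48
Parentheses first: 16 + 48 = 64
Multiply: 64 × 2 = 128
Subtract: 128 - 48 = 80
80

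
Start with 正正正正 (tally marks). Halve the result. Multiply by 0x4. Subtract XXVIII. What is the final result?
Convert 正正正正 (tally marks) → 5 + 5 + 5 + 5 = 20 (decimal)
Start: 20
20 ÷ 2 = 10
Convert 0x4 (hexadecimal) → 4 (decimal)
10 × 4 = 40
Convert XXVIII (Roman numeral) → 10 + 10 + 5 + 1 + 1 + 1 = 28 (decimal)
40 - 28 = 12
12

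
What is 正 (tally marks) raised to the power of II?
Convert 正 (tally marks) → 5 (decimal)
Convert II (Roman numeral) → 1 + 1 = 2 (decimal)
Compute 5 ^ 2 = 25
25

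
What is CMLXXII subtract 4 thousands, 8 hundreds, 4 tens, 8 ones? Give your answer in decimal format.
Convert CMLXXII (Roman numeral) → 900 + 50 + 10 + 10 + 1 + 1 = 972 (decimal)
Convert 4 thousands, 8 hundreds, 4 tens, 8 ones (place-value notation) → 4×1000 + 8×100 + 4×10 + 8 = 4848 (decimal)
Compute 972 - 4848 = -3876
-3876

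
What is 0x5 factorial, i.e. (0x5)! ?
Convert 0x5 (hexadecimal) → 5 (decimal)
Compute 5! = 120
120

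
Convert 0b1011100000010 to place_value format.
Convert 0b1011100000010 (binary) → 4096 + 1024 + 512 + 256 + 2 = 5890 (decimal)
Convert 5890 (decimal) → 5890 = 5×1000 + 8×100 + 9×10 → 5 thousands, 8 hundreds, 9 tens (place-value notation)
5 thousands, 8 hundreds, 9 tens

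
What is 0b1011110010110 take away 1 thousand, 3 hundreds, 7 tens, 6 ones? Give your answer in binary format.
Convert 0b1011110010110 (binary) → 4096 + 1024 + 512 + 256 + 128 + 16 + 4 + 2 = 6038 (decimal)
Convert 1 thousand, 3 hundreds, 7 tens, 6 ones (place-value notation) → 1×1000 + 3×100 + 7×10 + 6 = 1376 (decimal)
Compute 6038 - 1376 = 4662
Convert 4662 (decimal) → 4662 = 4096 + 512 + 32 + 16 + 4 + 2 → 0b1001000110110 (binary)
0b1001000110110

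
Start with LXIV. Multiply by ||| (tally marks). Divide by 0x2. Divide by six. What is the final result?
Convert LXIV (Roman numeral) → 50 + 10 + 4 = 64 (decimal)
Start: 64
Convert ||| (tally marks) → 3 (decimal)
64 × 3 = 192
Convert 0x2 (hexadecimal) → 2 (decimal)
192 ÷ 2 = 96
Convert six (English words) → 6 (decimal)
96 ÷ 6 = 16
16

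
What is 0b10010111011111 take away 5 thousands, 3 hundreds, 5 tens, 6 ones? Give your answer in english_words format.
Convert 0b10010111011111 (binary) → 8192 + 1024 + 256 + 128 + 64 + 16 + 8 + 4 + 2 + 1 = 9695 (decimal)
Convert 5 thousands, 3 hundreds, 5 tens, 6 ones (place-value notation) → 5×1000 + 3×100 + 5×10 + 6 = 5356 (decimal)
Compute 9695 - 5356 = 4339
Convert 4339 (decimal) → 4339 = 4×1000 + 3×100 + 39 → four thousand three hundred thirty-nine (English words)
four thousand three hundred thirty-nine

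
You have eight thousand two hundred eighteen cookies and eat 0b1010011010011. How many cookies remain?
Convert eight thousand two hundred eighteen (English words) → 8×1000 + 2×100 + 18 = 8218 (decimal)
Convert 0b1010011010011 (binary) → 4096 + 1024 + 128 + 64 + 16 + 2 + 1 = 5331 (decimal)
Compute 8218 - 5331 = 2887
2887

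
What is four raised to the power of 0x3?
Convert four (English words) → 4 (decimal)
Convert 0x3 (hexadecimal) → 3 (decimal)
Compute 4 ^ 3 = 64
64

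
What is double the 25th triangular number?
The 25th triangular number = 25×26/2 = 325
Compute 325 × 2 = 650
650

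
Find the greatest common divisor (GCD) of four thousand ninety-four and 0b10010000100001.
Convert four thousand ninety-four (English words) → 4×1000 + 94 = 4094 (decimal)
Convert 0b10010000100001 (binary) → 8192 + 1024 + 32 + 1 = 9249 (decimal)
Compute gcd(4094, 9249) = 1
1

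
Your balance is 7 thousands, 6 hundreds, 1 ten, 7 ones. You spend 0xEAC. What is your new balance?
Convert 7 thousands, 6 hundreds, 1 ten, 7 ones (place-value notation) → 7×1000 + 6×100 + 1×10 + 7 = 7617 (decimal)
Convert 0xEAC (hexadecimal) → 14×256 + 10×16 + 12 = 3756 (decimal)
Compute 7617 - 3756 = 3861
3861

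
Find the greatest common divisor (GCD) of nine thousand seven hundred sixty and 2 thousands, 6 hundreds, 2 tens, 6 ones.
Convert nine thousand seven hundred sixty (English words) → 9×1000 + 7×100 + 60 = 9760 (decimal)
Convert 2 thousands, 6 hundreds, 2 tens, 6 ones (place-value notation) → 2×1000 + 6×100 + 2×10 + 6 = 2626 (decimal)
Compute gcd(9760, 2626) = 2
2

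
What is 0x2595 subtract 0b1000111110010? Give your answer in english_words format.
Convert 0x2595 (hexadecimal) → 2×4096 + 5×256 + 9×16 + 5 = 9621 (decimal)
Convert 0b1000111110010 (binary) → 4096 + 256 + 128 + 64 + 32 + 16 + 2 = 4594 (decimal)
Compute 9621 - 4594 = 5027
Convert 5027 (decimal) → 5027 = 5×1000 + 27 → five thousand twenty-seven (English words)
five thousand twenty-seven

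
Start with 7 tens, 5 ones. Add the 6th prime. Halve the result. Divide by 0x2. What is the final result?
Convert 7 tens, 5 ones (place-value notation) → 7×10 + 5 = 75 (decimal)
Start: 75
Convert the 6th prime (prime index) → 13 (decimal)
75 + 13 = 88
88 ÷ 2 = 44
Convert 0x2 (hexadecimal) → 2 (decimal)
44 ÷ 2 = 22
22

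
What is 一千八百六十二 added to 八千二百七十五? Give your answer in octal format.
Convert 一千八百六十二 (Chinese numeral) → 1×1000 + 8×100 + 6×10 + 2 = 1862 (decimal)
Convert 八千二百七十五 (Chinese numeral) → 8×1000 + 2×100 + 7×10 + 5 = 8275 (decimal)
Compute 1862 + 8275 = 10137
Convert 10137 (decimal) → 10137 = 2×4096 + 3×512 + 6×64 + 3×8 + 1 → 0o23631 (octal)
0o23631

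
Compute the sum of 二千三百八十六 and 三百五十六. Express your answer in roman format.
Convert 二千三百八十六 (Chinese numeral) → 2×1000 + 3×100 + 8×10 + 6 = 2386 (decimal)
Convert 三百五十六 (Chinese numeral) → 3×100 + 5×10 + 6 = 356 (decimal)
Compute 2386 + 356 = 2742
Convert 2742 (decimal) → 2742 = 1000 + 1000 + 500 + 100 + 100 + 40 + 1 + 1 → MMDCCXLII (Roman numeral)
MMDCCXLII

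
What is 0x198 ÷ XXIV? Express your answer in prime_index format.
Convert 0x198 (hexadecimal) → 1×256 + 9×16 + 8 = 408 (decimal)
Convert XXIV (Roman numeral) → 10 + 10 + 4 = 24 (decimal)
Compute 408 ÷ 24 = 17
Convert 17 (decimal) → the 7th prime (prime index)
the 7th prime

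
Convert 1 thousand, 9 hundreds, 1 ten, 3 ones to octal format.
Convert 1 thousand, 9 hundreds, 1 ten, 3 ones (place-value notation) → 1×1000 + 9×100 + 1×10 + 3 = 1913 (decimal)
Convert 1913 (decimal) → 1913 = 3×512 + 5×64 + 7×8 + 1 → 0o3571 (octal)
0o3571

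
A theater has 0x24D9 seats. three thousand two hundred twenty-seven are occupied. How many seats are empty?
Convert 0x24D9 (hexadecimal) → 2×4096 + 4×256 + 13×16 + 9 = 9433 (decimal)
Convert three thousand two hundred twenty-seven (English words) → 3×1000 + 2×100 + 27 = 3227 (decimal)
Compute 9433 - 3227 = 6206
6206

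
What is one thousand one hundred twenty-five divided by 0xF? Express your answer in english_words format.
Convert one thousand one hundred twenty-five (English words) → 1×1000 + 1×100 + 25 = 1125 (decimal)
Convert 0xF (hexadecimal) → 15 (decimal)
Compute 1125 ÷ 15 = 75
Convert 75 (decimal) → seventy-five (English words)
seventy-five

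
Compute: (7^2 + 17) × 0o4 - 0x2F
Convert 7^2 (power) → 49 (decimal)
Convert 0o4 (octal) → 4 (decimal)
Convert 0x2F (hexadecimal) → 2×16 + 15 = 47 (decimal)
Expression in decimal: (49 + 17) × 4 - 47
Parentheses first: 49 + 17 = 66
Multiply: 66 × 4 = 264
Subtract: 264 - 47 = 217
217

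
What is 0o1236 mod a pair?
Convert 0o1236 (octal) → 1×512 + 2×64 + 3×8 + 6 = 670 (decimal)
Convert a pair (colloquial) → 2 (decimal)
Compute 670 mod 2 = 0
0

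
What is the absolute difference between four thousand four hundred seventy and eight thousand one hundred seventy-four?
Convert four thousand four hundred seventy (English words) → 4×1000 + 4×100 + 70 = 4470 (decimal)
Convert eight thousand one hundred seventy-four (English words) → 8×1000 + 1×100 + 74 = 8174 (decimal)
Compute |4470 - 8174| = 3704
3704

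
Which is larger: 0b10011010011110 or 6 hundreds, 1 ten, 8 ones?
Convert 0b10011010011110 (binary) → 8192 + 1024 + 512 + 128 + 16 + 8 + 4 + 2 = 9886 (decimal)
Convert 6 hundreds, 1 ten, 8 ones (place-value notation) → 6×100 + 1×10 + 8 = 618 (decimal)
Compare 9886 vs 618: larger = 9886
9886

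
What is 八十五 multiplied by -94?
Convert 八十五 (Chinese numeral) → 8×10 + 5 = 85 (decimal)
Compute 85 × -94 = -7990
-7990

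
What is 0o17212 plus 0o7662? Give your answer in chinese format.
Convert 0o17212 (octal) → 1×4096 + 7×512 + 2×64 + 1×8 + 2 = 7818 (decimal)
Convert 0o7662 (octal) → 7×512 + 6×64 + 6×8 + 2 = 4018 (decimal)
Compute 7818 + 4018 = 11836
Convert 11836 (decimal) → 11836 = 1×10000 + 1×1000 + 8×100 + 3×10 + 6 → 一万一千八百三十六 (Chinese numeral)
一万一千八百三十六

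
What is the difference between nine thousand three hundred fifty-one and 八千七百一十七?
Convert nine thousand three hundred fifty-one (English words) → 9×1000 + 3×100 + 51 = 9351 (decimal)
Convert 八千七百一十七 (Chinese numeral) → 8×1000 + 7×100 + 1×10 + 7 = 8717 (decimal)
Difference: |9351 - 8717| = 634
634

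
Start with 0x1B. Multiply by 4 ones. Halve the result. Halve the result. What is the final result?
Convert 0x1B (hexadecimal) → 1×16 + 11 = 27 (decimal)
Start: 27
Convert 4 ones (place-value notation) → 4 (decimal)
27 × 4 = 108
108 ÷ 2 = 54
54 ÷ 2 = 27
27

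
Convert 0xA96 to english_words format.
Convert 0xA96 (hexadecimal) → 10×256 + 9×16 + 6 = 2710 (decimal)
Convert 2710 (decimal) → 2710 = 2×1000 + 7×100 + 10 → two thousand seven hundred ten (English words)
two thousand seven hundred ten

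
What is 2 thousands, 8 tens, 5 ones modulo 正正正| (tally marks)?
Convert 2 thousands, 8 tens, 5 ones (place-value notation) → 2×1000 + 8×10 + 5 = 2085 (decimal)
Convert 正正正| (tally marks) → 5 + 5 + 5 + 1 = 16 (decimal)
Compute 2085 mod 16 = 5
5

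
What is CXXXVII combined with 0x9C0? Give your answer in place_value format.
Convert CXXXVII (Roman numeral) → 100 + 10 + 10 + 10 + 5 + 1 + 1 = 137 (decimal)
Convert 0x9C0 (hexadecimal) → 9×256 + 12×16 = 2496 (decimal)
Compute 137 + 2496 = 2633
Convert 2633 (decimal) → 2633 = 2×1000 + 6×100 + 3×10 + 3 → 2 thousands, 6 hundreds, 3 tens, 3 ones (place-value notation)
2 thousands, 6 hundreds, 3 tens, 3 ones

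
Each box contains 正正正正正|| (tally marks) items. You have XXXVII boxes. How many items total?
Convert 正正正正正|| (tally marks) → 5 + 5 + 5 + 5 + 5 + 2 = 27 (decimal)
Convert XXXVII (Roman numeral) → 10 + 10 + 10 + 5 + 1 + 1 = 37 (decimal)
Compute 27 × 37 = 999
999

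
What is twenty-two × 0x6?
Convert twenty-two (English words) → 22 (decimal)
Convert 0x6 (hexadecimal) → 6 (decimal)
Compute 22 × 6 = 132
132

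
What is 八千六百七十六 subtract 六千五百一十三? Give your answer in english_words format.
Convert 八千六百七十六 (Chinese numeral) → 8×1000 + 6×100 + 7×10 + 6 = 8676 (decimal)
Convert 六千五百一十三 (Chinese numeral) → 6×1000 + 5×100 + 1×10 + 3 = 6513 (decimal)
Compute 8676 - 6513 = 2163
Convert 2163 (decimal) → 2163 = 2×1000 + 1×100 + 63 → two thousand one hundred sixty-three (English words)
two thousand one hundred sixty-three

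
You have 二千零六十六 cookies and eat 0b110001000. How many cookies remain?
Convert 二千零六十六 (Chinese numeral) → 2×1000 + 6×10 + 6 = 2066 (decimal)
Convert 0b110001000 (binary) → 256 + 128 + 8 = 392 (decimal)
Compute 2066 - 392 = 1674
1674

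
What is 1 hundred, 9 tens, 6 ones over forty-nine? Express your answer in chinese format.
Convert 1 hundred, 9 tens, 6 ones (place-value notation) → 1×100 + 9×10 + 6 = 196 (decimal)
Convert forty-nine (English words) → 49 (decimal)
Compute 196 ÷ 49 = 4
Convert 4 (decimal) → 四 (Chinese numeral)
四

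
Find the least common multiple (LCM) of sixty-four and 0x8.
Convert sixty-four (English words) → 64 (decimal)
Convert 0x8 (hexadecimal) → 8 (decimal)
Compute lcm(64, 8) = 64
64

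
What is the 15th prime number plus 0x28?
The 15th prime number = 47
Convert 0x28 (hexadecimal) → 2×16 + 8 = 40 (decimal)
Compute 47 + 40 = 87
87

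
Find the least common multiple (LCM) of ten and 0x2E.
Convert ten (English words) → 10 (decimal)
Convert 0x2E (hexadecimal) → 2×16 + 14 = 46 (decimal)
Compute lcm(10, 46) = 230
230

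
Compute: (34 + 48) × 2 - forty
Convert forty (English words) → 40 (decimal)
Expression in decimal: (34 + 48) × 2 - 40
Parentheses first: 34 + 48 = 82
Multiply: 82 × 2 = 164
Subtract: 164 - 40 = 124
124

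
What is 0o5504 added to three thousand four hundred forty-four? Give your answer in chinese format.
Convert 0o5504 (octal) → 5×512 + 5×64 + 4 = 2884 (decimal)
Convert three thousand four hundred forty-four (English words) → 3×1000 + 4×100 + 44 = 3444 (decimal)
Compute 2884 + 3444 = 6328
Convert 6328 (decimal) → 6328 = 6×1000 + 3×100 + 2×10 + 8 → 六千三百二十八 (Chinese numeral)
六千三百二十八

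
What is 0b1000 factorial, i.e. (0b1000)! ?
Convert 0b1000 (binary) → 8 (decimal)
Compute 8! = 40320
40320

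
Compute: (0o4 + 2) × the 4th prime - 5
Convert 0o4 (octal) → 4 (decimal)
Convert the 4th prime (prime index) → 7 (decimal)
Expression in decimal: (4 + 2) × 7 - 5
Parentheses first: 4 + 2 = 6
Multiply: 6 × 7 = 42
Subtract: 42 - 5 = 37
37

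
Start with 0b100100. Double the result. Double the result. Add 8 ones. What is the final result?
Convert 0b100100 (binary) → 32 + 4 = 36 (decimal)
Start: 36
36 × 2 = 72
72 × 2 = 144
Convert 8 ones (place-value notation) → 8 (decimal)
144 + 8 = 152
152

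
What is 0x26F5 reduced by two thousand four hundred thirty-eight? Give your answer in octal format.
Convert 0x26F5 (hexadecimal) → 2×4096 + 6×256 + 15×16 + 5 = 9973 (decimal)
Convert two thousand four hundred thirty-eight (English words) → 2×1000 + 4×100 + 38 = 2438 (decimal)
Compute 9973 - 2438 = 7535
Convert 7535 (decimal) → 7535 = 1×4096 + 6×512 + 5×64 + 5×8 + 7 → 0o16557 (octal)
0o16557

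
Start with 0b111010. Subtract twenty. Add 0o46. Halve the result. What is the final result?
Convert 0b111010 (binary) → 32 + 16 + 8 + 2 = 58 (decimal)
Start: 58
Convert twenty (English words) → 20 (decimal)
58 - 20 = 38
Convert 0o46 (octal) → 4×8 + 6 = 38 (decimal)
38 + 38 = 76
76 ÷ 2 = 38
38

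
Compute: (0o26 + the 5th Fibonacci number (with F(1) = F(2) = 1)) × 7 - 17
Convert 0o26 (octal) → 2×8 + 6 = 22 (decimal)
Convert the 5th Fibonacci number (with F(1) = F(2) = 1) (Fibonacci index) → 1, 1, 2, 3, 5 → 5 (decimal)
Expression in decimal: (22 + 5) × 7 - 17
Parentheses first: 22 + 5 = 27
Multiply: 27 × 7 = 189
Subtract: 189 - 17 = 172
172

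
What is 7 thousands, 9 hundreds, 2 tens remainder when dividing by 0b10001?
Convert 7 thousands, 9 hundreds, 2 tens (place-value notation) → 7×1000 + 9×100 + 2×10 = 7920 (decimal)
Convert 0b10001 (binary) → 16 + 1 = 17 (decimal)
Compute 7920 mod 17 = 15
15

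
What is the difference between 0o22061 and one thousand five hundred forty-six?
Convert 0o22061 (octal) → 2×4096 + 2×512 + 6×8 + 1 = 9265 (decimal)
Convert one thousand five hundred forty-six (English words) → 1×1000 + 5×100 + 46 = 1546 (decimal)
Difference: |9265 - 1546| = 7719
7719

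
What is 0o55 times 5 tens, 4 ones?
Convert 0o55 (octal) → 5×8 + 5 = 45 (decimal)
Convert 5 tens, 4 ones (place-value notation) → 5×10 + 4 = 54 (decimal)
Compute 45 × 54 = 2430
2430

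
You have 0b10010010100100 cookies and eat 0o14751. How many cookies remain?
Convert 0b10010010100100 (binary) → 8192 + 1024 + 128 + 32 + 4 = 9380 (decimal)
Convert 0o14751 (octal) → 1×4096 + 4×512 + 7×64 + 5×8 + 1 = 6633 (decimal)
Compute 9380 - 6633 = 2747
2747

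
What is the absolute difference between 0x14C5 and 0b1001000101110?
Convert 0x14C5 (hexadecimal) → 1×4096 + 4×256 + 12×16 + 5 = 5317 (decimal)
Convert 0b1001000101110 (binary) → 4096 + 512 + 32 + 8 + 4 + 2 = 4654 (decimal)
Compute |5317 - 4654| = 663
663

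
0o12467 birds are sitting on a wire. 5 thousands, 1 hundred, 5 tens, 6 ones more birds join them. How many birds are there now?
Convert 0o12467 (octal) → 1×4096 + 2×512 + 4×64 + 6×8 + 7 = 5431 (decimal)
Convert 5 thousands, 1 hundred, 5 tens, 6 ones (place-value notation) → 5×1000 + 1×100 + 5×10 + 6 = 5156 (decimal)
Compute 5431 + 5156 = 10587
10587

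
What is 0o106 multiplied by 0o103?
Convert 0o106 (octal) → 1×64 + 6 = 70 (decimal)
Convert 0o103 (octal) → 1×64 + 3 = 67 (decimal)
Compute 70 × 67 = 4690
4690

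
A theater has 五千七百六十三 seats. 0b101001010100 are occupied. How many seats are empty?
Convert 五千七百六十三 (Chinese numeral) → 5×1000 + 7×100 + 6×10 + 3 = 5763 (decimal)
Convert 0b101001010100 (binary) → 2048 + 512 + 64 + 16 + 4 = 2644 (decimal)
Compute 5763 - 2644 = 3119
3119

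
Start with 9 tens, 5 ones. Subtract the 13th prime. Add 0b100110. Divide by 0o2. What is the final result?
Convert 9 tens, 5 ones (place-value notation) → 9×10 + 5 = 95 (decimal)
Start: 95
Convert the 13th prime (prime index) → 41 (decimal)
95 - 41 = 54
Convert 0b100110 (binary) → 32 + 4 + 2 = 38 (decimal)
54 + 38 = 92
Convert 0o2 (octal) → 2 (decimal)
92 ÷ 2 = 46
46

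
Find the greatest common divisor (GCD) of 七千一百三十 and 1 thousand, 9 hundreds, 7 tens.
Convert 七千一百三十 (Chinese numeral) → 7×1000 + 1×100 + 3×10 = 7130 (decimal)
Convert 1 thousand, 9 hundreds, 7 tens (place-value notation) → 1×1000 + 9×100 + 7×10 = 1970 (decimal)
Compute gcd(7130, 1970) = 10
10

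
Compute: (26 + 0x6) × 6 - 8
Convert 0x6 (hexadecimal) → 6 (decimal)
Expression in decimal: (26 + 6) × 6 - 8
Parentheses first: 26 + 6 = 32
Multiply: 32 × 6 = 192
Subtract: 192 - 8 = 184
184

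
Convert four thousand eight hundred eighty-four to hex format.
Convert four thousand eight hundred eighty-four (English words) → 4×1000 + 8×100 + 84 = 4884 (decimal)
Convert 4884 (decimal) → 4884 = 1×4096 + 3×256 + 1×16 + 4 → 0x1314 (hexadecimal)
0x1314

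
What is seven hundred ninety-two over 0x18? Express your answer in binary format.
Convert seven hundred ninety-two (English words) → 7×100 + 92 = 792 (decimal)
Convert 0x18 (hexadecimal) → 1×16 + 8 = 24 (decimal)
Compute 792 ÷ 24 = 33
Convert 33 (decimal) → 33 = 32 + 1 → 0b100001 (binary)
0b100001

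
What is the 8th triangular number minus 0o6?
The 8th triangular number = 8×9/2 = 36
Convert 0o6 (octal) → 6 (decimal)
Compute 36 - 6 = 30
30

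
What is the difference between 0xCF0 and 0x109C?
Convert 0xCF0 (hexadecimal) → 12×256 + 15×16 = 3312 (decimal)
Convert 0x109C (hexadecimal) → 1×4096 + 9×16 + 12 = 4252 (decimal)
Difference: |3312 - 4252| = 940
940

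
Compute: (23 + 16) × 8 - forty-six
Convert forty-six (English words) → 46 (decimal)
Expression in decimal: (23 + 16) × 8 - 46
Parentheses first: 23 + 16 = 39
Multiply: 39 × 8 = 312
Subtract: 312 - 46 = 266
266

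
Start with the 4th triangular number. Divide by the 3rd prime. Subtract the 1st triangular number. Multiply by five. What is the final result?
Convert the 4th triangular number (triangular index) → 4×5/2 = 10 (decimal)
Start: 10
Convert the 3rd prime (prime index) → 5 (decimal)
10 ÷ 5 = 2
Convert the 1st triangular number (triangular index) → 1×2/2 = 1 (decimal)
2 - 1 = 1
Convert five (English words) → 5 (decimal)
1 × 5 = 5
5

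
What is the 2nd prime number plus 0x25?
The 2nd prime number = 3
Convert 0x25 (hexadecimal) → 2×16 + 5 = 37 (decimal)
Compute 3 + 37 = 40
40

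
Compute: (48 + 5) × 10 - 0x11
Convert 0x11 (hexadecimal) → 1×16 + 1 = 17 (decimal)
Expression in decimal: (48 + 5) × 10 - 17
Parentheses first: 48 + 5 = 53
Multiply: 53 × 10 = 530
Subtract: 530 - 17 = 513
513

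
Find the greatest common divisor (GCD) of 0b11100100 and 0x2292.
Convert 0b11100100 (binary) → 128 + 64 + 32 + 4 = 228 (decimal)
Convert 0x2292 (hexadecimal) → 2×4096 + 2×256 + 9×16 + 2 = 8850 (decimal)
Compute gcd(228, 8850) = 6
6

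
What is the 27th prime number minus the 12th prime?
The 27th prime number = 103
Convert the 12th prime (prime index) → 37 (decimal)
Compute 103 - 37 = 66
66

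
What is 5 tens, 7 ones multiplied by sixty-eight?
Convert 5 tens, 7 ones (place-value notation) → 5×10 + 7 = 57 (decimal)
Convert sixty-eight (English words) → 68 (decimal)
Compute 57 × 68 = 3876
3876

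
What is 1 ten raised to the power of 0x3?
Convert 1 ten (place-value notation) → 1×10 = 10 (decimal)
Convert 0x3 (hexadecimal) → 3 (decimal)
Compute 10 ^ 3 = 1000
1000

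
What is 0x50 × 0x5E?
Convert 0x50 (hexadecimal) → 5×16 = 80 (decimal)
Convert 0x5E (hexadecimal) → 5×16 + 14 = 94 (decimal)
Compute 80 × 94 = 7520
7520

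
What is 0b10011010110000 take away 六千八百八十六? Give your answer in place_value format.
Convert 0b10011010110000 (binary) → 8192 + 1024 + 512 + 128 + 32 + 16 = 9904 (decimal)
Convert 六千八百八十六 (Chinese numeral) → 6×1000 + 8×100 + 8×10 + 6 = 6886 (decimal)
Compute 9904 - 6886 = 3018
Convert 3018 (decimal) → 3018 = 3×1000 + 1×10 + 8 → 3 thousands, 1 ten, 8 ones (place-value notation)
3 thousands, 1 ten, 8 ones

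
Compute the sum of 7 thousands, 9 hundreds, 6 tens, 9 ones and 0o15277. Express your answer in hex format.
Convert 7 thousands, 9 hundreds, 6 tens, 9 ones (place-value notation) → 7×1000 + 9×100 + 6×10 + 9 = 7969 (decimal)
Convert 0o15277 (octal) → 1×4096 + 5×512 + 2×64 + 7×8 + 7 = 6847 (decimal)
Compute 7969 + 6847 = 14816
Convert 14816 (decimal) → 14816 = 3×4096 + 9×256 + 14×16 → 0x39E0 (hexadecimal)
0x39E0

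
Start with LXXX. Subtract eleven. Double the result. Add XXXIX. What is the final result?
Convert LXXX (Roman numeral) → 50 + 10 + 10 + 10 = 80 (decimal)
Start: 80
Convert eleven (English words) → 11 (decimal)
80 - 11 = 69
69 × 2 = 138
Convert XXXIX (Roman numeral) → 10 + 10 + 10 + 9 = 39 (decimal)
138 + 39 = 177
177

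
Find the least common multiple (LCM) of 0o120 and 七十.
Convert 0o120 (octal) → 1×64 + 2×8 = 80 (decimal)
Convert 七十 (Chinese numeral) → 7×10 = 70 (decimal)
Compute lcm(80, 70) = 560
560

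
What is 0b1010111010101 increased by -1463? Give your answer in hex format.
Convert 0b1010111010101 (binary) → 4096 + 1024 + 256 + 128 + 64 + 16 + 4 + 1 = 5589 (decimal)
Compute 5589 + -1463 = 4126
Convert 4126 (decimal) → 4126 = 1×4096 + 1×16 + 14 → 0x101E (hexadecimal)
0x101E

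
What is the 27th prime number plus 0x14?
The 27th prime number = 103
Convert 0x14 (hexadecimal) → 1×16 + 4 = 20 (decimal)
Compute 103 + 20 = 123
123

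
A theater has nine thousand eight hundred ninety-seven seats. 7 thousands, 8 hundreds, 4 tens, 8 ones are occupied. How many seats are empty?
Convert nine thousand eight hundred ninety-seven (English words) → 9×1000 + 8×100 + 97 = 9897 (decimal)
Convert 7 thousands, 8 hundreds, 4 tens, 8 ones (place-value notation) → 7×1000 + 8×100 + 4×10 + 8 = 7848 (decimal)
Compute 9897 - 7848 = 2049
2049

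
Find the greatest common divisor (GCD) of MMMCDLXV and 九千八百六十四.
Convert MMMCDLXV (Roman numeral) → 1000 + 1000 + 1000 + 400 + 50 + 10 + 5 = 3465 (decimal)
Convert 九千八百六十四 (Chinese numeral) → 9×1000 + 8×100 + 6×10 + 4 = 9864 (decimal)
Compute gcd(3465, 9864) = 9
9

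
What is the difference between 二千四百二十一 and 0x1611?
Convert 二千四百二十一 (Chinese numeral) → 2×1000 + 4×100 + 2×10 + 1 = 2421 (decimal)
Convert 0x1611 (hexadecimal) → 1×4096 + 6×256 + 1×16 + 1 = 5649 (decimal)
Difference: |2421 - 5649| = 3228
3228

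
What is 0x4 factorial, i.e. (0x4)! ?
Convert 0x4 (hexadecimal) → 4 (decimal)
Compute 4! = 24
24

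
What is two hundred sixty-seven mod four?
Convert two hundred sixty-seven (English words) → 2×100 + 67 = 267 (decimal)
Convert four (English words) → 4 (decimal)
Compute 267 mod 4 = 3
3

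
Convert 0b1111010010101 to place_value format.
Convert 0b1111010010101 (binary) → 4096 + 2048 + 1024 + 512 + 128 + 16 + 4 + 1 = 7829 (decimal)
Convert 7829 (decimal) → 7829 = 7×1000 + 8×100 + 2×10 + 9 → 7 thousands, 8 hundreds, 2 tens, 9 ones (place-value notation)
7 thousands, 8 hundreds, 2 tens, 9 ones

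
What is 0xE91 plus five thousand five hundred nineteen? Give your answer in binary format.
Convert 0xE91 (hexadecimal) → 14×256 + 9×16 + 1 = 3729 (decimal)
Convert five thousand five hundred nineteen (English words) → 5×1000 + 5×100 + 19 = 5519 (decimal)
Compute 3729 + 5519 = 9248
Convert 9248 (decimal) → 9248 = 8192 + 1024 + 32 → 0b10010000100000 (binary)
0b10010000100000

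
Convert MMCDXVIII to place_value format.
Convert MMCDXVIII (Roman numeral) → 1000 + 1000 + 400 + 10 + 5 + 1 + 1 + 1 = 2418 (decimal)
Convert 2418 (decimal) → 2418 = 2×1000 + 4×100 + 1×10 + 8 → 2 thousands, 4 hundreds, 1 ten, 8 ones (place-value notation)
2 thousands, 4 hundreds, 1 ten, 8 ones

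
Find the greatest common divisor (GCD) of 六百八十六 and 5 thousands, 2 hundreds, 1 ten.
Convert 六百八十六 (Chinese numeral) → 6×100 + 8×10 + 6 = 686 (decimal)
Convert 5 thousands, 2 hundreds, 1 ten (place-value notation) → 5×1000 + 2×100 + 1×10 = 5210 (decimal)
Compute gcd(686, 5210) = 2
2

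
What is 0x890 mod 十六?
Convert 0x890 (hexadecimal) → 8×256 + 9×16 = 2192 (decimal)
Convert 十六 (Chinese numeral) → 1×10 + 6 = 16 (decimal)
Compute 2192 mod 16 = 0
0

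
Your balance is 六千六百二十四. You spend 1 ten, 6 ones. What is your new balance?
Convert 六千六百二十四 (Chinese numeral) → 6×1000 + 6×100 + 2×10 + 4 = 6624 (decimal)
Convert 1 ten, 6 ones (place-value notation) → 1×10 + 6 = 16 (decimal)
Compute 6624 - 16 = 6608
6608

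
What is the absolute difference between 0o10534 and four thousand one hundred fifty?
Convert 0o10534 (octal) → 1×4096 + 5×64 + 3×8 + 4 = 4444 (decimal)
Convert four thousand one hundred fifty (English words) → 4×1000 + 1×100 + 50 = 4150 (decimal)
Compute |4444 - 4150| = 294
294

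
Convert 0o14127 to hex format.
Convert 0o14127 (octal) → 1×4096 + 4×512 + 1×64 + 2×8 + 7 = 6231 (decimal)
Convert 6231 (decimal) → 6231 = 1×4096 + 8×256 + 5×16 + 7 → 0x1857 (hexadecimal)
0x1857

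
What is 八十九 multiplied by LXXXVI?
Convert 八十九 (Chinese numeral) → 8×10 + 9 = 89 (decimal)
Convert LXXXVI (Roman numeral) → 50 + 10 + 10 + 10 + 5 + 1 = 86 (decimal)
Compute 89 × 86 = 7654
7654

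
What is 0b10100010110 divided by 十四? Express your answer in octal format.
Convert 0b10100010110 (binary) → 1024 + 256 + 16 + 4 + 2 = 1302 (decimal)
Convert 十四 (Chinese numeral) → 1×10 + 4 = 14 (decimal)
Compute 1302 ÷ 14 = 93
Convert 93 (decimal) → 93 = 1×64 + 3×8 + 5 → 0o135 (octal)
0o135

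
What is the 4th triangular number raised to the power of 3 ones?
Convert the 4th triangular number (triangular index) → 4×5/2 = 10 (decimal)
Convert 3 ones (place-value notation) → 3 (decimal)
Compute 10 ^ 3 = 1000
1000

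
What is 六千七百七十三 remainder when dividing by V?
Convert 六千七百七十三 (Chinese numeral) → 6×1000 + 7×100 + 7×10 + 3 = 6773 (decimal)
Convert V (Roman numeral) → 5 (decimal)
Compute 6773 mod 5 = 3
3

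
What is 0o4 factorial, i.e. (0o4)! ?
Convert 0o4 (octal) → 4 (decimal)
Compute 4! = 24
24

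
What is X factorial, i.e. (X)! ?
Convert X (Roman numeral) → 10 (decimal)
Compute 10! = 3628800
3628800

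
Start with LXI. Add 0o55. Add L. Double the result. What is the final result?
Convert LXI (Roman numeral) → 50 + 10 + 1 = 61 (decimal)
Start: 61
Convert 0o55 (octal) → 5×8 + 5 = 45 (decimal)
61 + 45 = 106
Convert L (Roman numeral) → 50 (decimal)
106 + 50 = 156
156 × 2 = 312
312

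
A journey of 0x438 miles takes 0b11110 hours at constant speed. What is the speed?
Convert 0x438 (hexadecimal) → 4×256 + 3×16 + 8 = 1080 (decimal)
Convert 0b11110 (binary) → 16 + 8 + 4 + 2 = 30 (decimal)
Compute 1080 ÷ 30 = 36
36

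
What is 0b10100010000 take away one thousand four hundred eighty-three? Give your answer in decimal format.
Convert 0b10100010000 (binary) → 1024 + 256 + 16 = 1296 (decimal)
Convert one thousand four hundred eighty-three (English words) → 1×1000 + 4×100 + 83 = 1483 (decimal)
Compute 1296 - 1483 = -187
-187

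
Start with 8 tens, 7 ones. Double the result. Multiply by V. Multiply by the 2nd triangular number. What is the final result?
Convert 8 tens, 7 ones (place-value notation) → 8×10 + 7 = 87 (decimal)
Start: 87
87 × 2 = 174
Convert V (Roman numeral) → 5 (decimal)
174 × 5 = 870
Convert the 2nd triangular number (triangular index) → 2×3/2 = 3 (decimal)
870 × 3 = 2610
2610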